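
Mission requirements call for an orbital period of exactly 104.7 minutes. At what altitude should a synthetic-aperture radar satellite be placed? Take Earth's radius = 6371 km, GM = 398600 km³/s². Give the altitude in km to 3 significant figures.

988 km

T = 104.7 min = 6282.0 s.
From T = 2π√(a³/μ): a = (μ T²/4π²)^(1/3) = (398600 × 6282.0² / 4π²)^(1/3) = 7359 km.
Altitude h = a − R = 7359 − 6371 = 988 km.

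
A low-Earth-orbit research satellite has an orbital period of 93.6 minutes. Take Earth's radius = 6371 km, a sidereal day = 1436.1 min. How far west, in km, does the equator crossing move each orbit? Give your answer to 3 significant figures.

T = 93.6 min = 5616.0 s.
During one orbit Earth rotates (5616.0 / 86166) × 360° = 23.46°.
At the equator that is 23.46° × (2π·6371/360) km/° = 23.46 × 111.2 = 2609 km.

2610 km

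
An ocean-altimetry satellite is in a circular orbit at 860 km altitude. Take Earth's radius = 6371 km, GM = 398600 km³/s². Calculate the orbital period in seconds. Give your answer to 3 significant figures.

6120 seconds

Semi-major axis a = 6371 + 860 = 7231 km. Period T = 2π√(a³/μ) = 2π√(7231³/398600) = 6119.4 s = 101.99 min.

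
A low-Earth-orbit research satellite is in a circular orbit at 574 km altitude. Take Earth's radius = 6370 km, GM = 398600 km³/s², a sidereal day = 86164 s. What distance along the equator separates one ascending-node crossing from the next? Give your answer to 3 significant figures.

Semi-major axis a = 6370 + 574 = 6944 km. Period T = 2π√(a³/μ) = 2π√(6944³/398600) = 5758.7 s = 95.98 min.
During one orbit Earth rotates (5758.7 / 86164) × 360° = 24.06°.
At the equator that is 24.06° × (2π·6370/360) km/° = 24.06 × 111.2 = 2675 km.

2670 km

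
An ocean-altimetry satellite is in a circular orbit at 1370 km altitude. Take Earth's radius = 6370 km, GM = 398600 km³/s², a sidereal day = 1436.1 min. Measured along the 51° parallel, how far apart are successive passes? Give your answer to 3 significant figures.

Semi-major axis a = 6370 + 1370 = 7740 km. Period T = 2π√(a³/μ) = 2π√(7740³/398600) = 6776.8 s = 112.95 min.
Node shift per orbit = (6776.8/86166) × 360° = 28.31°.
Equatorial spacing = 28.31 × 111.2 km/° = 3148 km.
At 51° latitude, spacing = 3148 × cos(51°) = 1981 km.

1980 km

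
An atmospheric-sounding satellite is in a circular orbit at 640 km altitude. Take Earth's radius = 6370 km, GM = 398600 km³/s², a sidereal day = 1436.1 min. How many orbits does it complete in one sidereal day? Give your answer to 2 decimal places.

14.75

Semi-major axis a = 6370 + 640 = 7010 km. Period T = 2π√(a³/μ) = 2π√(7010³/398600) = 5841.0 s = 97.35 min.
Orbits per sidereal day = 86166 / 5841.0 = 14.752.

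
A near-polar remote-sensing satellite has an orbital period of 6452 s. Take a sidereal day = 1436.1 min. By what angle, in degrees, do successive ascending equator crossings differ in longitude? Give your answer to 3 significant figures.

27.0°

During one orbit Earth rotates (6452.0 / 86166) × 360° = 26.96°.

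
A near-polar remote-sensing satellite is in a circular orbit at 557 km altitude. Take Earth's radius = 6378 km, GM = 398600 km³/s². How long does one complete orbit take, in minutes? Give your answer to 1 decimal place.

Semi-major axis a = 6378 + 557 = 6935 km. Period T = 2π√(a³/μ) = 2π√(6935³/398600) = 5747.5 s = 95.79 min.

95.8 min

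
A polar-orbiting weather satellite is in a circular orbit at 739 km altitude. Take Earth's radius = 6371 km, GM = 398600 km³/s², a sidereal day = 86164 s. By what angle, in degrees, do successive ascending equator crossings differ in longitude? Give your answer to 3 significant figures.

24.9°

Semi-major axis a = 6371 + 739 = 7110 km. Period T = 2π√(a³/μ) = 2π√(7110³/398600) = 5966.4 s = 99.44 min.
During one orbit Earth rotates (5966.4 / 86164) × 360° = 24.93°.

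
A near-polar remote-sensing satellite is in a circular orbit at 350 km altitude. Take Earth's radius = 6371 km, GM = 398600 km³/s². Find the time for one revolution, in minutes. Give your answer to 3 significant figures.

Semi-major axis a = 6371 + 350 = 6721 km. Period T = 2π√(a³/μ) = 2π√(6721³/398600) = 5483.6 s = 91.39 min.

91.4 min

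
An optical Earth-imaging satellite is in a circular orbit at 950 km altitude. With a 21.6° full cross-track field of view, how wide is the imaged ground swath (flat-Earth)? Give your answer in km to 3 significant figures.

362 km

Half-angle = 21.6°/2 = 10.8°.
Swath width ≈ 2h·tan(θ/2) = 2 × 950 × tan(10.8°) = 362.4 km.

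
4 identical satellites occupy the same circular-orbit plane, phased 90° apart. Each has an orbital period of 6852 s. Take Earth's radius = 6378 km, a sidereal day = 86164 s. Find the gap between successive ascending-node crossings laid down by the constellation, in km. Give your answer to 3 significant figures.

797 km

Single-satellite node shift = (6852.0/86164) × 360° = 28.63°.
With 4 satellites evenly phased, successive equator crossings are 28.63/4 = 7.157° apart.
That is 7.157 × 111.3 = 797 km at the equator.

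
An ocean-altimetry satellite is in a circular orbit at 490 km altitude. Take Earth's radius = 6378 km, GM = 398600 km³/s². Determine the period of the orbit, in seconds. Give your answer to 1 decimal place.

Semi-major axis a = 6378 + 490 = 6868 km. Period T = 2π√(a³/μ) = 2π√(6868³/398600) = 5664.4 s = 94.41 min.

5664.4 seconds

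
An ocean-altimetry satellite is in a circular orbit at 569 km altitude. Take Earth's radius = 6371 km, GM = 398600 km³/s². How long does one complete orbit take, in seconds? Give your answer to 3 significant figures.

5750 seconds

Semi-major axis a = 6371 + 569 = 6940 km. Period T = 2π√(a³/μ) = 2π√(6940³/398600) = 5753.7 s = 95.90 min.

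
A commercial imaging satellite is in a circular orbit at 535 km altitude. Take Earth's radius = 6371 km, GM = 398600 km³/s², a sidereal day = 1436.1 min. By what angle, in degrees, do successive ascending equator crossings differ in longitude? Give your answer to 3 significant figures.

Semi-major axis a = 6371 + 535 = 6906 km. Period T = 2π√(a³/μ) = 2π√(6906³/398600) = 5711.5 s = 95.19 min.
During one orbit Earth rotates (5711.5 / 86166) × 360° = 23.86°.

23.9°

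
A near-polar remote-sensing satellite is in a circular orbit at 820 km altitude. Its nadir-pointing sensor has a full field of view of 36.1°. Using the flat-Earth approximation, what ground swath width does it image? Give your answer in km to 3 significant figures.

534 km

Half-angle = 36.1°/2 = 18.05°.
Swath width ≈ 2h·tan(θ/2) = 2 × 820 × tan(18.05°) = 534.5 km.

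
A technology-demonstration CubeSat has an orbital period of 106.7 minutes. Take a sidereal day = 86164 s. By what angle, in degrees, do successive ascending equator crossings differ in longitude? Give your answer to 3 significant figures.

T = 106.7 min = 6402.0 s.
During one orbit Earth rotates (6402.0 / 86164) × 360° = 26.75°.

26.7°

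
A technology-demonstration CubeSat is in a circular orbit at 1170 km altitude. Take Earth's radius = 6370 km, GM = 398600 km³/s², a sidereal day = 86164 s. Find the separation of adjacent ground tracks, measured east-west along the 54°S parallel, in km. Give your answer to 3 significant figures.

1780 km

Semi-major axis a = 6370 + 1170 = 7540 km. Period T = 2π√(a³/μ) = 2π√(7540³/398600) = 6515.8 s = 108.60 min.
Node shift per orbit = (6515.8/86164) × 360° = 27.22°.
Equatorial spacing = 27.22 × 111.2 km/° = 3027 km.
At 54° latitude, spacing = 3027 × cos(54°) = 1779 km.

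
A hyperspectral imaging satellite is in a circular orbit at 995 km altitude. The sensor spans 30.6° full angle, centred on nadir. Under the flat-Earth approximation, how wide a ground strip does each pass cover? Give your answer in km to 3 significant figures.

544 km

Half-angle = 30.6°/2 = 15.3°.
Swath width ≈ 2h·tan(θ/2) = 2 × 995 × tan(15.3°) = 544.4 km.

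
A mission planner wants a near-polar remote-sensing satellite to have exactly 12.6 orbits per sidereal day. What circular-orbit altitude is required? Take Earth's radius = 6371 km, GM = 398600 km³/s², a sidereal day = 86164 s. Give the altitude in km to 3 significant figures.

Required period T = 86164 / 12.6 = 6838.4 s.
From T = 2π√(a³/μ): a = (μ T²/4π²)^(1/3) = (398600 × 6838.4² / 4π²)^(1/3) = 7787 km.
Altitude h = a − R = 7787 − 6371 = 1416 km.

1420 km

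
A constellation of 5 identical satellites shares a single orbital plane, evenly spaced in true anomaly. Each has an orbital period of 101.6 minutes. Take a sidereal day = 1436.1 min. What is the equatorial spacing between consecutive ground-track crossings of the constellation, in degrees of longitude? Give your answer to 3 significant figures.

T = 101.6 min = 6096.0 s.
Single-satellite node shift = (6096.0/86166) × 360° = 25.47°.
With 5 satellites evenly phased, successive equator crossings are 25.47/5 = 5.094° apart.

5.09°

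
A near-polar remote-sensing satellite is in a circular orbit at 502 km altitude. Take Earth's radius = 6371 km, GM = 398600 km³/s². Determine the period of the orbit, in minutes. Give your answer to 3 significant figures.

Semi-major axis a = 6371 + 502 = 6873 km. Period T = 2π√(a³/μ) = 2π√(6873³/398600) = 5670.6 s = 94.51 min.

94.5 min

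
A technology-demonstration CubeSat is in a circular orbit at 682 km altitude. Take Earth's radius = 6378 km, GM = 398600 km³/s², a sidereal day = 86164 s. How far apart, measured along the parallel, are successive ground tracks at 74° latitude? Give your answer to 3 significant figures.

757 km

Semi-major axis a = 6378 + 682 = 7060 km. Period T = 2π√(a³/μ) = 2π√(7060³/398600) = 5903.6 s = 98.39 min.
Node shift per orbit = (5903.6/86164) × 360° = 24.67°.
Equatorial spacing = 24.67 × 111.3 km/° = 2746 km.
At 74° latitude, spacing = 2746 × cos(74°) = 757 km.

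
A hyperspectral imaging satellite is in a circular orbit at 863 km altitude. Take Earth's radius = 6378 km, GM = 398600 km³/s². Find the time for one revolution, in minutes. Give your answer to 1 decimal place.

102.2 min

Semi-major axis a = 6378 + 863 = 7241 km. Period T = 2π√(a³/μ) = 2π√(7241³/398600) = 6132.1 s = 102.20 min.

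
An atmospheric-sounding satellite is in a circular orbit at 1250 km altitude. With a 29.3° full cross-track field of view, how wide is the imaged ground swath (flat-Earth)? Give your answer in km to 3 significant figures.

Half-angle = 29.3°/2 = 14.65°.
Swath width ≈ 2h·tan(θ/2) = 2 × 1250 × tan(14.65°) = 653.5 km.

654 km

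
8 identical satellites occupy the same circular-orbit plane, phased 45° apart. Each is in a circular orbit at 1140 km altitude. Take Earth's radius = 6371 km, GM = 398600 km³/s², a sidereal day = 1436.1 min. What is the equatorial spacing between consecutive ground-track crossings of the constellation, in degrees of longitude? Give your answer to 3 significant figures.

Semi-major axis a = 6371 + 1140 = 7511 km. Period T = 2π√(a³/μ) = 2π√(7511³/398600) = 6478.3 s = 107.97 min.
Single-satellite node shift = (6478.3/86166) × 360° = 27.07°.
With 8 satellites evenly phased, successive equator crossings are 27.07/8 = 3.383° apart.

3.38°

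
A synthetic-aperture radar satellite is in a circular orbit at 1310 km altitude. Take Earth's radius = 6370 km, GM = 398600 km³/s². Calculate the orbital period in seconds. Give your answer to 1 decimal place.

6698.1 seconds

Semi-major axis a = 6370 + 1310 = 7680 km. Period T = 2π√(a³/μ) = 2π√(7680³/398600) = 6698.1 s = 111.64 min.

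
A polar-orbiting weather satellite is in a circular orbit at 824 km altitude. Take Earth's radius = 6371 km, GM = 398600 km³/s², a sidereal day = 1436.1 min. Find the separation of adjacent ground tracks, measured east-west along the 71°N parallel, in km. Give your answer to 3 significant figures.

Semi-major axis a = 6371 + 824 = 7195 km. Period T = 2π√(a³/μ) = 2π√(7195³/398600) = 6073.8 s = 101.23 min.
Node shift per orbit = (6073.8/86166) × 360° = 25.38°.
Equatorial spacing = 25.38 × 111.2 km/° = 2822 km.
At 71° latitude, spacing = 2822 × cos(71°) = 919 km.

919 km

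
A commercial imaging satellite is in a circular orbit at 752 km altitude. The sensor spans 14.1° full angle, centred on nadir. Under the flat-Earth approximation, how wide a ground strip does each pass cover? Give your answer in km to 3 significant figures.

Half-angle = 14.1°/2 = 7.05°.
Swath width ≈ 2h·tan(θ/2) = 2 × 752 × tan(7.05°) = 186.0 km.

186 km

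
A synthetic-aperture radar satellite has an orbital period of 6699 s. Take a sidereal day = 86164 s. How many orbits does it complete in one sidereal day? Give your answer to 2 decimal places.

Orbits per sidereal day = 86164 / 6699.0 = 12.862.

12.86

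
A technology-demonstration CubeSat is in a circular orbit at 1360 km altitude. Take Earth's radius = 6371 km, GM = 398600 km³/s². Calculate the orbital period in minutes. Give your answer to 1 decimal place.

112.7 min

Semi-major axis a = 6371 + 1360 = 7731 km. Period T = 2π√(a³/μ) = 2π√(7731³/398600) = 6765.0 s = 112.75 min.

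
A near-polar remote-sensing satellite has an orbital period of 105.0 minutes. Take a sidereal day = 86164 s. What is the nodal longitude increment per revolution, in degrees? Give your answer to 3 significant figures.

26.3°

T = 105.0 min = 6300.0 s.
During one orbit Earth rotates (6300.0 / 86164) × 360° = 26.32°.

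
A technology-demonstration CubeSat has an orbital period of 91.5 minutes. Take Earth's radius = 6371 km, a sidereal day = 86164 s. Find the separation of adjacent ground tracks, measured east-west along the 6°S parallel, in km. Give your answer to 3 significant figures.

2540 km

T = 91.5 min = 5490.0 s.
Node shift per orbit = (5490.0/86164) × 360° = 22.94°.
Equatorial spacing = 22.94 × 111.2 km/° = 2551 km.
At 6° latitude, spacing = 2551 × cos(6°) = 2537 km.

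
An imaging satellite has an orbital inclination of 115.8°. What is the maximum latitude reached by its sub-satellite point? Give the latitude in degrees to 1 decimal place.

64.2°

Retrograde orbit: the ground track reaches ±(180° − i) = ±(180 − 115.8) = ±64.2°.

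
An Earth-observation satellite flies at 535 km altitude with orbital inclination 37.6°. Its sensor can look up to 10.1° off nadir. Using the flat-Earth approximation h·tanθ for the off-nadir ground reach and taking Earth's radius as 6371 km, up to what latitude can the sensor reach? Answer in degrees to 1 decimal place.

38.5°

For a prograde orbit the ground track reaches latitude ±i = ±37.6°.
Sensor half-swath on the ground ≈ 535·tan(10.1°) = 95 km = 0.86° of latitude.
Maximum observable latitude ≈ 37.6 + 0.86 = 38.5°.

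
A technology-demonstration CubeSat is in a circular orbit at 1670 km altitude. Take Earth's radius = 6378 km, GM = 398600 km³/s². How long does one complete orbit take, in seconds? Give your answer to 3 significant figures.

Semi-major axis a = 6378 + 1670 = 8048 km. Period T = 2π√(a³/μ) = 2π√(8048³/398600) = 7185.3 s = 119.75 min.

7190 seconds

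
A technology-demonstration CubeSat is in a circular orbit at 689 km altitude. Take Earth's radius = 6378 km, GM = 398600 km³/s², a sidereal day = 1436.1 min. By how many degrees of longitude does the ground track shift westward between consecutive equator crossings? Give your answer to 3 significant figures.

Semi-major axis a = 6378 + 689 = 7067 km. Period T = 2π√(a³/μ) = 2π√(7067³/398600) = 5912.4 s = 98.54 min.
During one orbit Earth rotates (5912.4 / 86166) × 360° = 24.70°.

24.7°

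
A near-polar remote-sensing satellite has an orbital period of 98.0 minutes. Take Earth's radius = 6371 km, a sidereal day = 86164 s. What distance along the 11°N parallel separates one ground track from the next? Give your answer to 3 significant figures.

T = 98.0 min = 5880.0 s.
Node shift per orbit = (5880.0/86164) × 360° = 24.57°.
Equatorial spacing = 24.57 × 111.2 km/° = 2732 km.
At 11° latitude, spacing = 2732 × cos(11°) = 2682 km.

2680 km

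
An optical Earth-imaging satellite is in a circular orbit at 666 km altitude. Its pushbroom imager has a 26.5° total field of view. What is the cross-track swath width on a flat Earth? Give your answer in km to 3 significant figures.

314 km

Half-angle = 26.5°/2 = 13.25°.
Swath width ≈ 2h·tan(θ/2) = 2 × 666 × tan(13.25°) = 313.6 km.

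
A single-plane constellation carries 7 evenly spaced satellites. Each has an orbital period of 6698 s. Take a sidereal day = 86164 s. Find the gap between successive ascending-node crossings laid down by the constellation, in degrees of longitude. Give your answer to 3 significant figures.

Single-satellite node shift = (6698.0/86164) × 360° = 27.98°.
With 7 satellites evenly phased, successive equator crossings are 27.98/7 = 3.998° apart.

4.00°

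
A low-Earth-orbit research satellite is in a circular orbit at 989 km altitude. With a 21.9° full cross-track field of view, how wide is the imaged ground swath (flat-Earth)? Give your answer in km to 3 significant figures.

383 km

Half-angle = 21.9°/2 = 10.95°.
Swath width ≈ 2h·tan(θ/2) = 2 × 989 × tan(10.95°) = 382.7 km.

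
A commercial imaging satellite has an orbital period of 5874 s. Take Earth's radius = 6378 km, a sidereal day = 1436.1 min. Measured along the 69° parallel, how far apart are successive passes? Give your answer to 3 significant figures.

979 km

Node shift per orbit = (5874.0/86166) × 360° = 24.54°.
Equatorial spacing = 24.54 × 111.3 km/° = 2732 km.
At 69° latitude, spacing = 2732 × cos(69°) = 979 km.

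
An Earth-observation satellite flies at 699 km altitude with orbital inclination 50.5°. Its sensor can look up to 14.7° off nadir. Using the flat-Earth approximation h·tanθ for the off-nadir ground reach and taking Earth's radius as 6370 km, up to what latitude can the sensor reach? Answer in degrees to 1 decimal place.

For a prograde orbit the ground track reaches latitude ±i = ±50.5°.
Sensor half-swath on the ground ≈ 699·tan(14.7°) = 183 km = 1.65° of latitude.
Maximum observable latitude ≈ 50.5 + 1.65 = 52.1°.

52.1°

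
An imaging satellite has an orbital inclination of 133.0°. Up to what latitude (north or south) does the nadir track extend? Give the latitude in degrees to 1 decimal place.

47.0°

Retrograde orbit: the ground track reaches ±(180° − i) = ±(180 − 133.0) = ±47.0°.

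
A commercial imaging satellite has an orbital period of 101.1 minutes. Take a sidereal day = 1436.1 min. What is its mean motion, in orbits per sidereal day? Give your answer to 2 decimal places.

14.20

T = 101.1 min = 6066.0 s.
Orbits per sidereal day = 86166 / 6066.0 = 14.205.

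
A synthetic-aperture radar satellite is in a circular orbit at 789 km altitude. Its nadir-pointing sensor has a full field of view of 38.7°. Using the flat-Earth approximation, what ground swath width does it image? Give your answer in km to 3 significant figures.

Half-angle = 38.7°/2 = 19.35°.
Swath width ≈ 2h·tan(θ/2) = 2 × 789 × tan(19.35°) = 554.2 km.

554 km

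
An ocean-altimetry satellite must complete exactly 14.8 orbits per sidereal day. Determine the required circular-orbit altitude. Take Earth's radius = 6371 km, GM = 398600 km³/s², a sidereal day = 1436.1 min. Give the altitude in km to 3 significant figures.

624 km

Required period T = 86166 / 14.8 = 5822.0 s.
From T = 2π√(a³/μ): a = (μ T²/4π²)^(1/3) = (398600 × 5822.0² / 4π²)^(1/3) = 6995 km.
Altitude h = a − R = 6995 − 6371 = 624 km.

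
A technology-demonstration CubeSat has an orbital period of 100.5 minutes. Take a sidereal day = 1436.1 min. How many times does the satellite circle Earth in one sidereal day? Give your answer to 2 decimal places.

14.29

T = 100.5 min = 6030.0 s.
Orbits per sidereal day = 86166 / 6030.0 = 14.290.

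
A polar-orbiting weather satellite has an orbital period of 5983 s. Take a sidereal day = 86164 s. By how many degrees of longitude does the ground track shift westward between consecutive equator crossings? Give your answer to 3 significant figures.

During one orbit Earth rotates (5983.0 / 86164) × 360° = 25.00°.

25.0°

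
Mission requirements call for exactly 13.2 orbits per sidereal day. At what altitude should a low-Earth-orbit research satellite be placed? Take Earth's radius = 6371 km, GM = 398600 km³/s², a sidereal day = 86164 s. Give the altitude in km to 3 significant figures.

Required period T = 86164 / 13.2 = 6527.6 s.
From T = 2π√(a³/μ): a = (μ T²/4π²)^(1/3) = (398600 × 6527.6² / 4π²)^(1/3) = 7549 km.
Altitude h = a − R = 7549 − 6371 = 1178 km.

1180 km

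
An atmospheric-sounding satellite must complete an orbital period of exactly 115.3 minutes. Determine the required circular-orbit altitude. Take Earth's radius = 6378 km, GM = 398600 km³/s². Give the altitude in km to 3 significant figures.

1470 km

T = 115.3 min = 6918.0 s.
From T = 2π√(a³/μ): a = (μ T²/4π²)^(1/3) = (398600 × 6918.0² / 4π²)^(1/3) = 7847 km.
Altitude h = a − R = 7847 − 6378 = 1469 km.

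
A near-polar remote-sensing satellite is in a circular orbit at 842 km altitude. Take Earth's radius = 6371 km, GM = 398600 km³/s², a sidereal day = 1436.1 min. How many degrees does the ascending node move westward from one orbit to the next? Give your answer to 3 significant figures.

Semi-major axis a = 6371 + 842 = 7213 km. Period T = 2π√(a³/μ) = 2π√(7213³/398600) = 6096.6 s = 101.61 min.
During one orbit Earth rotates (6096.6 / 86166) × 360° = 25.47°.

25.5°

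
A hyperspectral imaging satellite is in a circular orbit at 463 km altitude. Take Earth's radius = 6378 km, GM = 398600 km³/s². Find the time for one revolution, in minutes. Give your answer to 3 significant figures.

Semi-major axis a = 6378 + 463 = 6841 km. Period T = 2π√(a³/μ) = 2π√(6841³/398600) = 5631.1 s = 93.85 min.

93.9 min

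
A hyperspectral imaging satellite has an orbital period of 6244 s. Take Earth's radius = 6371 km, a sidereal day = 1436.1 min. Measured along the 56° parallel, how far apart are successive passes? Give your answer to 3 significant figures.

1620 km

Node shift per orbit = (6244.0/86166) × 360° = 26.09°.
Equatorial spacing = 26.09 × 111.2 km/° = 2901 km.
At 56° latitude, spacing = 2901 × cos(56°) = 1622 km.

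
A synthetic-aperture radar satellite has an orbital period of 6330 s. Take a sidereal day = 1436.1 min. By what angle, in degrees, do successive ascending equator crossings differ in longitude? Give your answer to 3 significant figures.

During one orbit Earth rotates (6330.0 / 86166) × 360° = 26.45°.

26.4°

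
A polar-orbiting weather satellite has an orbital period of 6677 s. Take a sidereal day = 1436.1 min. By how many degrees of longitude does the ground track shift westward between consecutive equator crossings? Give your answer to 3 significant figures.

During one orbit Earth rotates (6677.0 / 86166) × 360° = 27.90°.

27.9°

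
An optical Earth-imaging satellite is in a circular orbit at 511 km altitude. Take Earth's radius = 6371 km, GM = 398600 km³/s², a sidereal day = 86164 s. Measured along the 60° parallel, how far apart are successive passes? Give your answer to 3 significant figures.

1320 km

Semi-major axis a = 6371 + 511 = 6882 km. Period T = 2π√(a³/μ) = 2π√(6882³/398600) = 5681.8 s = 94.70 min.
Node shift per orbit = (5681.8/86164) × 360° = 23.74°.
Equatorial spacing = 23.74 × 111.2 km/° = 2640 km.
At 60° latitude, spacing = 2640 × cos(60°) = 1320 km.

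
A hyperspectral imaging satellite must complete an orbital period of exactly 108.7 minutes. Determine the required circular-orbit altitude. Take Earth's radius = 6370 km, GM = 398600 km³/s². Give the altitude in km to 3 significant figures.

T = 108.7 min = 6522.0 s.
From T = 2π√(a³/μ): a = (μ T²/4π²)^(1/3) = (398600 × 6522.0² / 4π²)^(1/3) = 7545 km.
Altitude h = a − R = 7545 − 6370 = 1175 km.

1170 km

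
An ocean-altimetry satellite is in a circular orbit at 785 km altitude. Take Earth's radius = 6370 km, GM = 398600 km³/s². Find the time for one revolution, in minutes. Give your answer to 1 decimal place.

Semi-major axis a = 6370 + 785 = 7155 km. Period T = 2π√(a³/μ) = 2π√(7155³/398600) = 6023.2 s = 100.39 min.

100.4 min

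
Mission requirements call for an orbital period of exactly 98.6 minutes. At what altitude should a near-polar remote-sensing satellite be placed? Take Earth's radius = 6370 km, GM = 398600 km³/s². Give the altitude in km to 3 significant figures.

700 km

T = 98.6 min = 5916.0 s.
From T = 2π√(a³/μ): a = (μ T²/4π²)^(1/3) = (398600 × 5916.0² / 4π²)^(1/3) = 7070 km.
Altitude h = a − R = 7070 − 6370 = 700 km.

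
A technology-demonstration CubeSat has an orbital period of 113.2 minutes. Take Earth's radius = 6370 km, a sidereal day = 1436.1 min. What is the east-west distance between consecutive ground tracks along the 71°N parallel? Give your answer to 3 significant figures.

1030 km

T = 113.2 min = 6792.0 s.
Node shift per orbit = (6792.0/86166) × 360° = 28.38°.
Equatorial spacing = 28.38 × 111.2 km/° = 3155 km.
At 71° latitude, spacing = 3155 × cos(71°) = 1027 km.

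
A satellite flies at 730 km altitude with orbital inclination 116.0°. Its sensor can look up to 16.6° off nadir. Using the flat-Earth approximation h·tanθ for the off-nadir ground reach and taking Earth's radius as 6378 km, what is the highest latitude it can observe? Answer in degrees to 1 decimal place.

66.0°

Retrograde orbit: the ground track reaches ±(180° − i) = ±(180 − 116.0) = ±64.0°.
Sensor half-swath on the ground ≈ 730·tan(16.6°) = 218 km = 1.95° of latitude.
Maximum observable latitude ≈ 64.0 + 1.95 = 66.0°.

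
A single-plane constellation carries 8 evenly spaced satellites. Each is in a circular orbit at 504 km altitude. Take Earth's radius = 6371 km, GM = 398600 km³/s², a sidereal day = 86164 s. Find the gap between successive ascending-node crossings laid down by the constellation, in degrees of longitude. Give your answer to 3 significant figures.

2.96°

Semi-major axis a = 6371 + 504 = 6875 km. Period T = 2π√(a³/μ) = 2π√(6875³/398600) = 5673.1 s = 94.55 min.
Single-satellite node shift = (5673.1/86164) × 360° = 23.70°.
With 8 satellites evenly phased, successive equator crossings are 23.70/8 = 2.963° apart.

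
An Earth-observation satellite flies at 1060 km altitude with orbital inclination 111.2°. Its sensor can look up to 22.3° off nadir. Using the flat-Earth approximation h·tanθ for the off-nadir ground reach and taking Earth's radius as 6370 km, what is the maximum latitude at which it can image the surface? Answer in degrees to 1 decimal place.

Retrograde orbit: the ground track reaches ±(180° − i) = ±(180 − 111.2) = ±68.8°.
Sensor half-swath on the ground ≈ 1060·tan(22.3°) = 435 km = 3.91° of latitude.
Maximum observable latitude ≈ 68.8 + 3.91 = 72.7°.

72.7°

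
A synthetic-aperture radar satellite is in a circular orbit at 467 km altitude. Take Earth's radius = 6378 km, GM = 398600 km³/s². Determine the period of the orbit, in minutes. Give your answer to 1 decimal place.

93.9 min

Semi-major axis a = 6378 + 467 = 6845 km. Period T = 2π√(a³/μ) = 2π√(6845³/398600) = 5636.0 s = 93.93 min.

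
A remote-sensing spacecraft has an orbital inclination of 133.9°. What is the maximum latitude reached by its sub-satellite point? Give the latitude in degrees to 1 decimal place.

46.1°

Retrograde orbit: the ground track reaches ±(180° − i) = ±(180 − 133.9) = ±46.1°.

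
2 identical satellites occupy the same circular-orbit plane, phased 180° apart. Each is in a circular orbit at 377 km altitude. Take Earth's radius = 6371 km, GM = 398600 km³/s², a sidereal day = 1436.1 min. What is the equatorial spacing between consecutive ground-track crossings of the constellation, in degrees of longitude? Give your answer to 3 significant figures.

Semi-major axis a = 6371 + 377 = 6748 km. Period T = 2π√(a³/μ) = 2π√(6748³/398600) = 5516.6 s = 91.94 min.
Single-satellite node shift = (5516.6/86166) × 360° = 23.05°.
With 2 satellites evenly phased, successive equator crossings are 23.05/2 = 11.524° apart.

11.5°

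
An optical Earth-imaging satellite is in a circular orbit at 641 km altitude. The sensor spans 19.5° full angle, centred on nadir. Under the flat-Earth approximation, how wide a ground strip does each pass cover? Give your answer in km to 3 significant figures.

220 km

Half-angle = 19.5°/2 = 9.75°.
Swath width ≈ 2h·tan(θ/2) = 2 × 641 × tan(9.75°) = 220.3 km.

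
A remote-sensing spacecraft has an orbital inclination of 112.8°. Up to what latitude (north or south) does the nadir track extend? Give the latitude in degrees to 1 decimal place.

67.2°

Retrograde orbit: the ground track reaches ±(180° − i) = ±(180 − 112.8) = ±67.2°.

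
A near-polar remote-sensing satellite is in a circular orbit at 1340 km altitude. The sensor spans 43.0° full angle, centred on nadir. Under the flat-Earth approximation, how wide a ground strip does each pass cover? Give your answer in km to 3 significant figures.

Half-angle = 43.0°/2 = 21.5°.
Swath width ≈ 2h·tan(θ/2) = 2 × 1340 × tan(21.5°) = 1055.7 km.

1060 km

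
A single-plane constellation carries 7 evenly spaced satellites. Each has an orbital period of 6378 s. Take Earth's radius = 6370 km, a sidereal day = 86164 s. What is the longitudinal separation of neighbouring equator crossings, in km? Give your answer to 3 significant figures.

423 km

Single-satellite node shift = (6378.0/86164) × 360° = 26.65°.
With 7 satellites evenly phased, successive equator crossings are 26.65/7 = 3.807° apart.
That is 3.807 × 111.2 = 423 km at the equator.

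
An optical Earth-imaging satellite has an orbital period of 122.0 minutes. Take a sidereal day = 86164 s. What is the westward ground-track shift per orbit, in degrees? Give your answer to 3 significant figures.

T = 122.0 min = 7320.0 s.
During one orbit Earth rotates (7320.0 / 86164) × 360° = 30.58°.

30.6°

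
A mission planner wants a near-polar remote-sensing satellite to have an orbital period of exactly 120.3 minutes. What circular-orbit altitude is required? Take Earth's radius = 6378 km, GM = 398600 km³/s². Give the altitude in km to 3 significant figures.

T = 120.3 min = 7218.0 s.
From T = 2π√(a³/μ): a = (μ T²/4π²)^(1/3) = (398600 × 7218.0² / 4π²)^(1/3) = 8072 km.
Altitude h = a − R = 8072 − 6378 = 1694 km.

1690 km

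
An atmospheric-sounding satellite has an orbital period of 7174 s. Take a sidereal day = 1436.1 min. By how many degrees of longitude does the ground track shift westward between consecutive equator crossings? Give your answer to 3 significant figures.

30.0°

During one orbit Earth rotates (7174.0 / 86166) × 360° = 29.97°.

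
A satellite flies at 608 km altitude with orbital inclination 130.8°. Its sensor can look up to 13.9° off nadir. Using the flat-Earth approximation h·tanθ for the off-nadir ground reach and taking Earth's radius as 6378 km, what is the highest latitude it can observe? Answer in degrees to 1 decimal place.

Retrograde orbit: the ground track reaches ±(180° − i) = ±(180 − 130.8) = ±49.2°.
Sensor half-swath on the ground ≈ 608·tan(13.9°) = 150 km = 1.35° of latitude.
Maximum observable latitude ≈ 49.2 + 1.35 = 50.6°.

50.6°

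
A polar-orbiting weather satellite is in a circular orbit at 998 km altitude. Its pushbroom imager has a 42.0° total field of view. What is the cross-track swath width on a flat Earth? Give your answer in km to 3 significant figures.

Half-angle = 42.0°/2 = 21°.
Swath width ≈ 2h·tan(θ/2) = 2 × 998 × tan(21°) = 766.2 km.

766 km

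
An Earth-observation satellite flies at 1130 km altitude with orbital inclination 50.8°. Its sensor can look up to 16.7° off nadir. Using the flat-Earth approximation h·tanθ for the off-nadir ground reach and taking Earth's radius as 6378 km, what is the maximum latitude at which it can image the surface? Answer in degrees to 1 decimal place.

For a prograde orbit the ground track reaches latitude ±i = ±50.8°.
Sensor half-swath on the ground ≈ 1130·tan(16.7°) = 339 km = 3.05° of latitude.
Maximum observable latitude ≈ 50.8 + 3.05 = 53.8°.

53.8°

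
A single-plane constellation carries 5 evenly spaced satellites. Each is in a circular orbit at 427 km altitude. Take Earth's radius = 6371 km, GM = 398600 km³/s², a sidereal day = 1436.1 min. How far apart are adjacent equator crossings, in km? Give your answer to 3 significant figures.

518 km

Semi-major axis a = 6371 + 427 = 6798 km. Period T = 2π√(a³/μ) = 2π√(6798³/398600) = 5578.1 s = 92.97 min.
Single-satellite node shift = (5578.1/86166) × 360° = 23.31°.
With 5 satellites evenly phased, successive equator crossings are 23.31/5 = 4.661° apart.
That is 4.661 × 111.2 = 518 km at the equator.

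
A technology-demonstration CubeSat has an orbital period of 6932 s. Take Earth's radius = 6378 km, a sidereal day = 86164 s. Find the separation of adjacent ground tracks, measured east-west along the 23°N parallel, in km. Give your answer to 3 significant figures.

2970 km

Node shift per orbit = (6932.0/86164) × 360° = 28.96°.
Equatorial spacing = 28.96 × 111.3 km/° = 3224 km.
At 23° latitude, spacing = 3224 × cos(23°) = 2968 km.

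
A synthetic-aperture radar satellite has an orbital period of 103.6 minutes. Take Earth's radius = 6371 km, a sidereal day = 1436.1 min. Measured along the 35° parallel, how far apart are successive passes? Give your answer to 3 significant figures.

T = 103.6 min = 6216.0 s.
Node shift per orbit = (6216.0/86166) × 360° = 25.97°.
Equatorial spacing = 25.97 × 111.2 km/° = 2888 km.
At 35° latitude, spacing = 2888 × cos(35°) = 2366 km.

2370 km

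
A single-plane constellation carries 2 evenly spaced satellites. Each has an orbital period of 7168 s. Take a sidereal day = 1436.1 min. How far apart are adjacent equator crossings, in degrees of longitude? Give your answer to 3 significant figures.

15.0°

Single-satellite node shift = (7168.0/86166) × 360° = 29.95°.
With 2 satellites evenly phased, successive equator crossings are 29.95/2 = 14.974° apart.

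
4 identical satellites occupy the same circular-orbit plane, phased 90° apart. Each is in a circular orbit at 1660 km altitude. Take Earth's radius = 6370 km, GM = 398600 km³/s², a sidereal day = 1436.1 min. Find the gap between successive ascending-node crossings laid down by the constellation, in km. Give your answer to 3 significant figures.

832 km

Semi-major axis a = 6370 + 1660 = 8030 km. Period T = 2π√(a³/μ) = 2π√(8030³/398600) = 7161.2 s = 119.35 min.
Single-satellite node shift = (7161.2/86166) × 360° = 29.92°.
With 4 satellites evenly phased, successive equator crossings are 29.92/4 = 7.480° apart.
That is 7.480 × 111.2 = 832 km at the equator.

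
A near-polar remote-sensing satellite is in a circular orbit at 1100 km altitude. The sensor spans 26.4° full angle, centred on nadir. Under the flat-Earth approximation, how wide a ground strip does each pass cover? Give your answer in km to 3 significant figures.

516 km

Half-angle = 26.4°/2 = 13.2°.
Swath width ≈ 2h·tan(θ/2) = 2 × 1100 × tan(13.2°) = 516.0 km.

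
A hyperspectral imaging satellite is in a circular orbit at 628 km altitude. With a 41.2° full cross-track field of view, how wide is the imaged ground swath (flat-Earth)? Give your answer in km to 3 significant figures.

472 km

Half-angle = 41.2°/2 = 20.6°.
Swath width ≈ 2h·tan(θ/2) = 2 × 628 × tan(20.6°) = 472.1 km.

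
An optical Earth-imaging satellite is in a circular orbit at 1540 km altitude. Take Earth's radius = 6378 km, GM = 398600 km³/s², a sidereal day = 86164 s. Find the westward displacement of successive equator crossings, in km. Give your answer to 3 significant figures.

Semi-major axis a = 6378 + 1540 = 7918 km. Period T = 2π√(a³/μ) = 2π√(7918³/398600) = 7011.9 s = 116.86 min.
During one orbit Earth rotates (7011.9 / 86164) × 360° = 29.30°.
At the equator that is 29.30° × (2π·6378/360) km/° = 29.30 × 111.3 = 3261 km.

3260 km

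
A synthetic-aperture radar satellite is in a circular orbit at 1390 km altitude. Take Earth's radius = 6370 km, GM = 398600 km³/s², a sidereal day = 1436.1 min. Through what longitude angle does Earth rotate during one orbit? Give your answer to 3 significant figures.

28.4°

Semi-major axis a = 6370 + 1390 = 7760 km. Period T = 2π√(a³/μ) = 2π√(7760³/398600) = 6803.1 s = 113.38 min.
During one orbit Earth rotates (6803.1 / 86166) × 360° = 28.42°.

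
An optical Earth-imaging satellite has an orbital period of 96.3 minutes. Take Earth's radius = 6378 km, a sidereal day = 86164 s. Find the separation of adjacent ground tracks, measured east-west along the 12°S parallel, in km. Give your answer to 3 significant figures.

2630 km

T = 96.3 min = 5778.0 s.
Node shift per orbit = (5778.0/86164) × 360° = 24.14°.
Equatorial spacing = 24.14 × 111.3 km/° = 2687 km.
At 12° latitude, spacing = 2687 × cos(12°) = 2629 km.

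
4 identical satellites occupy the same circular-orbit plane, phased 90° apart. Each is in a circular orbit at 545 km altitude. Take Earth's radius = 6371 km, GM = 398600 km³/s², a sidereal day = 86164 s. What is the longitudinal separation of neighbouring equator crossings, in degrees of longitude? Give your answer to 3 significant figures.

5.98°

Semi-major axis a = 6371 + 545 = 6916 km. Period T = 2π√(a³/μ) = 2π√(6916³/398600) = 5723.9 s = 95.40 min.
Single-satellite node shift = (5723.9/86164) × 360° = 23.91°.
With 4 satellites evenly phased, successive equator crossings are 23.91/4 = 5.979° apart.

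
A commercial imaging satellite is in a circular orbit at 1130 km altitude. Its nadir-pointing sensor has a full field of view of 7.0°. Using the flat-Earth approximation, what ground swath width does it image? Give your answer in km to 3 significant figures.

Half-angle = 7.0°/2 = 3.5°.
Swath width ≈ 2h·tan(θ/2) = 2 × 1130 × tan(3.5°) = 138.2 km.

138 km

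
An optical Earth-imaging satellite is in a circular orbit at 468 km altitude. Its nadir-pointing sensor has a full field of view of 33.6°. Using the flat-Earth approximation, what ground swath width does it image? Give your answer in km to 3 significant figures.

Half-angle = 33.6°/2 = 16.8°.
Swath width ≈ 2h·tan(θ/2) = 2 × 468 × tan(16.8°) = 282.6 km.

283 km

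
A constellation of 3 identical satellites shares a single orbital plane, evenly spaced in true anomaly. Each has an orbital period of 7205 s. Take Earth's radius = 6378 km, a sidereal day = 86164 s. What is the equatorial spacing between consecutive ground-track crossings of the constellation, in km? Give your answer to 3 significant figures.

Single-satellite node shift = (7205.0/86164) × 360° = 30.10°.
With 3 satellites evenly phased, successive equator crossings are 30.10/3 = 10.034° apart.
That is 10.034 × 111.3 = 1117 km at the equator.

1120 km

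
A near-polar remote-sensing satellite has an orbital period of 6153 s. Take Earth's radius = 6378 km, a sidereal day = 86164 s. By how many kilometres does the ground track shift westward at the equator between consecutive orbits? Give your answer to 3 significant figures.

2860 km

During one orbit Earth rotates (6153.0 / 86164) × 360° = 25.71°.
At the equator that is 25.71° × (2π·6378/360) km/° = 25.71 × 111.3 = 2862 km.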